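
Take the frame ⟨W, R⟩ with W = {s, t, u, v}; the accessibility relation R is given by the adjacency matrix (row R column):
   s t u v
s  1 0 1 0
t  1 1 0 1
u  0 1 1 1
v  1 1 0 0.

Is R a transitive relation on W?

No

Transitive: no — s R u and u R t, but not s R t.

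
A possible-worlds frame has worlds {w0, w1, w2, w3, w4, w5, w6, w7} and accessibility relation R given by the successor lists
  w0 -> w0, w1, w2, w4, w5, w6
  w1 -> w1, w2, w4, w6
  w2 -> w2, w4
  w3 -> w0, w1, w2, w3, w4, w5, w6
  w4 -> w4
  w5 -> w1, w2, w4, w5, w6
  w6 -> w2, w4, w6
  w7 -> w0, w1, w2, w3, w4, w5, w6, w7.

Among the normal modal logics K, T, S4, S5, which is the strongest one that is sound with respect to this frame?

Reflexive (axiom T): yes — every world is R-related to itself.
Transitive (axiom 4): yes — every two-step R-path is closed by a direct edge.
Euclidean (axiom 5): no — w0 R w1 and w0 R w5, but not w1 R w5.
So F validates K, T, S4; S5 would additionally require R to be Euclidean. The strongest is S4.

S4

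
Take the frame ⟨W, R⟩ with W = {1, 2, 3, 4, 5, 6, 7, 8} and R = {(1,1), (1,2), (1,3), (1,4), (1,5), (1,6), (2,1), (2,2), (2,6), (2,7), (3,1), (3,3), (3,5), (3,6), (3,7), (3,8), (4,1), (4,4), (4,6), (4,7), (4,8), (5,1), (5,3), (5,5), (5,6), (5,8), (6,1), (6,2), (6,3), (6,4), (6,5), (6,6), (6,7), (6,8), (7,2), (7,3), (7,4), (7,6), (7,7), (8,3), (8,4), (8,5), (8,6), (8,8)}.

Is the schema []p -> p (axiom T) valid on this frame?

Yes

Axiom T corresponds to the accessibility relation being reflexive.
Reflexive: yes — every world is R-related to itself.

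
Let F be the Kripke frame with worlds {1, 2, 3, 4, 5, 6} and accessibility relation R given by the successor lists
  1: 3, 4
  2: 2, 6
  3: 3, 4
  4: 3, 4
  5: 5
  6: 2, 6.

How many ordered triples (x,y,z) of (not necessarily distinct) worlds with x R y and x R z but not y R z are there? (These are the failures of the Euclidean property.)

R is Euclidean; there are no such tuples.

0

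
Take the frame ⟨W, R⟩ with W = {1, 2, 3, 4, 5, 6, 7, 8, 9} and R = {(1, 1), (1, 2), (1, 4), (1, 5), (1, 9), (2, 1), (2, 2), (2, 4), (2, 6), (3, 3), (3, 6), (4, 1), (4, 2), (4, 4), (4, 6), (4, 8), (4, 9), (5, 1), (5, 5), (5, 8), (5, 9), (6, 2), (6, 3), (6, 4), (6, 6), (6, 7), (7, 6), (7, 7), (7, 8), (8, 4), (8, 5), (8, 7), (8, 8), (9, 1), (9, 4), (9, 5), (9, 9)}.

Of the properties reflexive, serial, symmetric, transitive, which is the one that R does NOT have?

transitive

Reflexive: yes — every world is R-related to itself.
Serial: yes — every world has a successor (e.g. 1 R 1).
Symmetric: yes — every pair in R has its reverse in R.
Transitive: no — 1 R 2 and 2 R 6, but not 1 R 6.
Only transitive fails.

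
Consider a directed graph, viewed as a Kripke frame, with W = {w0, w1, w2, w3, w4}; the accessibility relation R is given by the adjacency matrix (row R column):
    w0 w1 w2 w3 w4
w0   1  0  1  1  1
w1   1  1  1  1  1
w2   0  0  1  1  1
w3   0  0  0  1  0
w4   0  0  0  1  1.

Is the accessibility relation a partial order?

Reflexive: yes — every world is R-related to itself.
Transitive: yes — every two-step R-path is closed by a direct edge.
Antisymmetric: yes — no distinct pair is related both ways.
So R is a partial order.

Yes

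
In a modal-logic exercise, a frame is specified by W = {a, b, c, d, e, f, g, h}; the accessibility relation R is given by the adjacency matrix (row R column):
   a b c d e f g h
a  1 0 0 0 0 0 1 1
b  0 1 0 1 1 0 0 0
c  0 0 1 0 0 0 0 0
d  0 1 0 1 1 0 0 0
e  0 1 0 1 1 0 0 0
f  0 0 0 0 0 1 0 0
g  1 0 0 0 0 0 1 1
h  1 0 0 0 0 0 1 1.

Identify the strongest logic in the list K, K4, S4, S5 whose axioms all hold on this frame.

S5

Transitive (axiom 4): yes — every two-step R-path is closed by a direct edge.
Reflexive (axiom T): yes — every world is R-related to itself.
Euclidean (axiom 5): yes — any two successors of a common world are R-related.
So F validates K, K4, S4, S5. The strongest is S5.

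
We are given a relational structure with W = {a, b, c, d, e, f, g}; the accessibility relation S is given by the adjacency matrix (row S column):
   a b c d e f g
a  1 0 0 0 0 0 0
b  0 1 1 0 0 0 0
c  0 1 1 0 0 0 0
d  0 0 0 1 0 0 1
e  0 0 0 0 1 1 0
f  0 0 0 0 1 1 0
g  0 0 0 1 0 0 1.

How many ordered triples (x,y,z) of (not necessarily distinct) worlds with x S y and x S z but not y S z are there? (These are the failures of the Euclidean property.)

0

S is Euclidean; there are no such tuples.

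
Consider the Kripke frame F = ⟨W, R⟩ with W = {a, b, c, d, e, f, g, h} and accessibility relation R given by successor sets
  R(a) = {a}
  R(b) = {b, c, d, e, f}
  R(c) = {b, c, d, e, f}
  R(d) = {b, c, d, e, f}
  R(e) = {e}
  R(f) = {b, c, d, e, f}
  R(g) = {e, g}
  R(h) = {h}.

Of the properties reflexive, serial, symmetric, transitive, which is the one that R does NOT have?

Reflexive: yes — every world is R-related to itself.
Serial: yes — every world has a successor (e.g. a R a).
Symmetric: no — b R e but not e R b.
Transitive: yes — every two-step R-path is closed by a direct edge.
Only symmetric fails.

symmetric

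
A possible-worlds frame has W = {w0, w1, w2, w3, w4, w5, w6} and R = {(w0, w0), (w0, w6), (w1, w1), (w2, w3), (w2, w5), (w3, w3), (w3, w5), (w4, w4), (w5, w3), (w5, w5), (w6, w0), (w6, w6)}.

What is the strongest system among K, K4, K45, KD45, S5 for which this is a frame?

KD45

Transitive (axiom 4): yes — every two-step R-path is closed by a direct edge.
Euclidean (axiom 5): yes — any two successors of a common world are R-related.
Serial (axiom D): yes — every world has a successor (e.g. w0 R w0).
Reflexive (axiom T): no — w2 is not related to itself.
So F validates K, K4, K45, KD45; S5 would additionally require R to be reflexive. The strongest is KD45.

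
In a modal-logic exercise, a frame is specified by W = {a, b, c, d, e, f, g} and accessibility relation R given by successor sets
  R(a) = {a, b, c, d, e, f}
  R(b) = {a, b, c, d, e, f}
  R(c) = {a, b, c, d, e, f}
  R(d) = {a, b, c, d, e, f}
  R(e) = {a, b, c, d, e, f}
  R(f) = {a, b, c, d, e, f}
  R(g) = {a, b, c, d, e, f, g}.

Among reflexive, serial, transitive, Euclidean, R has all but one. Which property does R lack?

Euclidean

Reflexive: yes — every world is R-related to itself.
Serial: yes — every world has a successor (e.g. a R a).
Transitive: yes — every two-step R-path is closed by a direct edge.
Euclidean: no — g R a and g R g, but not a R g.
Only Euclidean fails.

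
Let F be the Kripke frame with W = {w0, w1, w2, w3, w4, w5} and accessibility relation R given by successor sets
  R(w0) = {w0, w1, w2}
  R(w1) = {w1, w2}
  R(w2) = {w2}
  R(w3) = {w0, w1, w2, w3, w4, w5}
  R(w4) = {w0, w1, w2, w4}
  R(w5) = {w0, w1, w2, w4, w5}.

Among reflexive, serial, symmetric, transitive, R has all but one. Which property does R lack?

Reflexive: yes — every world is R-related to itself.
Serial: yes — every world has a successor (e.g. w0 R w0).
Symmetric: no — w0 R w1 but not w1 R w0.
Transitive: yes — every two-step R-path is closed by a direct edge.
Only symmetric fails.

symmetric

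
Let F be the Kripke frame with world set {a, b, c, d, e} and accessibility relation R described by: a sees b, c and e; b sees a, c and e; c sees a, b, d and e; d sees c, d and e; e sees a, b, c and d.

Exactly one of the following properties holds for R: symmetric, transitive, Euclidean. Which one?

symmetric

Symmetric: yes — every pair in R has its reverse in R.
Transitive: no — a R c and c R d, but not a R d.
Euclidean: no — c R a and c R d, but not a R d.
Only symmetric holds.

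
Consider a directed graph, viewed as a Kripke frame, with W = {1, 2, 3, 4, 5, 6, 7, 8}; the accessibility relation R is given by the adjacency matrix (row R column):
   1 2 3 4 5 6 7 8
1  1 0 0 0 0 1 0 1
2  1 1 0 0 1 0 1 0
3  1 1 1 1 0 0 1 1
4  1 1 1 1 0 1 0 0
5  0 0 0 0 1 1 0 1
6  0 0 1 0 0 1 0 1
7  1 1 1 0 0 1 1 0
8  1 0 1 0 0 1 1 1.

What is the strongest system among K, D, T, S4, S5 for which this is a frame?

Serial (axiom D): yes — every world has a successor (e.g. 1 R 1).
Reflexive (axiom T): yes — every world is R-related to itself.
Transitive (axiom 4): no — 1 R 6 and 6 R 3, but not 1 R 3.
Euclidean (axiom 5): no — 2 R 1 and 2 R 5, but not 1 R 5.
So F validates K, D, T; S4 would additionally require R to be transitive. The strongest is T.

T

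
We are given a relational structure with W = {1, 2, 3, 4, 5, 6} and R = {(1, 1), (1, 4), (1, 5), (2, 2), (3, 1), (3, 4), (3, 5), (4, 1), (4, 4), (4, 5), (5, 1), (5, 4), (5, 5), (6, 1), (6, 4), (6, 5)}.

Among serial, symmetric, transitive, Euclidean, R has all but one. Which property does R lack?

Serial: yes — every world has a successor (e.g. 1 R 1).
Symmetric: no — 3 R 1 but not 1 R 3.
Transitive: yes — every two-step R-path is closed by a direct edge.
Euclidean: yes — any two successors of a common world are R-related.
Only symmetric fails.

symmetric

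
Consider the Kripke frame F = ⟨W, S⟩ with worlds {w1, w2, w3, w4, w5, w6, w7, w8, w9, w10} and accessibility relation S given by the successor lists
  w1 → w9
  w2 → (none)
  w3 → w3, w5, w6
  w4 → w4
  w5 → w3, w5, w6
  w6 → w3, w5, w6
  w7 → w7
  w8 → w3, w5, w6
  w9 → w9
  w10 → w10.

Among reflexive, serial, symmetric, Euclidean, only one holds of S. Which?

Euclidean

Reflexive: no — w1 is not related to itself.
Serial: no — w2 has no S-successor.
Symmetric: no — w1 S w9 but not w9 S w1.
Euclidean: yes — any two successors of a common world are S-related.
Only Euclidean holds.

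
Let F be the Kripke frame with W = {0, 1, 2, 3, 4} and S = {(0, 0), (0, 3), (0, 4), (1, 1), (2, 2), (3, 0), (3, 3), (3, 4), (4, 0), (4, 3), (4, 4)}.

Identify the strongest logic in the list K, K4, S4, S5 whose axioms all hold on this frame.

S5

Transitive (axiom 4): yes — every two-step S-path is closed by a direct edge.
Reflexive (axiom T): yes — every world is S-related to itself.
Euclidean (axiom 5): yes — any two successors of a common world are S-related.
So F validates K, K4, S4, S5. The strongest is S5.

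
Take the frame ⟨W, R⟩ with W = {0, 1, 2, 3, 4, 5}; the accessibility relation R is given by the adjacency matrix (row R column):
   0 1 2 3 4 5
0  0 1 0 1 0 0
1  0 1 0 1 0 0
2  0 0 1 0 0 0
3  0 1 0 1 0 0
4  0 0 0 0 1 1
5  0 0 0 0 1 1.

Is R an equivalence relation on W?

Reflexive: no — 0 is not related to itself.
Symmetric: no — 0 R 1 but not 1 R 0.
Transitive: yes — every two-step R-path is closed by a direct edge.
So R is not an equivalence relation.

No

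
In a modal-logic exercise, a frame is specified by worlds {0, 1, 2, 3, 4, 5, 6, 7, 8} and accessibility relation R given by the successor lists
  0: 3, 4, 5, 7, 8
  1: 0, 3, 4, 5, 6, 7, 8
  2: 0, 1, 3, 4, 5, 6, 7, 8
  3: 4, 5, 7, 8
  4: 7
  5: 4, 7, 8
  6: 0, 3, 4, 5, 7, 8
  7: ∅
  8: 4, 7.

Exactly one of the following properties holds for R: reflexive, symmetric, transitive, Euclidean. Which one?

Reflexive: no — 0 is not related to itself.
Symmetric: no — 0 R 3 but not 3 R 0.
Transitive: yes — every two-step R-path is closed by a direct edge.
Euclidean: no — 0 R 4 and 0 R 3, but not 4 R 3.
Only transitive holds.

transitive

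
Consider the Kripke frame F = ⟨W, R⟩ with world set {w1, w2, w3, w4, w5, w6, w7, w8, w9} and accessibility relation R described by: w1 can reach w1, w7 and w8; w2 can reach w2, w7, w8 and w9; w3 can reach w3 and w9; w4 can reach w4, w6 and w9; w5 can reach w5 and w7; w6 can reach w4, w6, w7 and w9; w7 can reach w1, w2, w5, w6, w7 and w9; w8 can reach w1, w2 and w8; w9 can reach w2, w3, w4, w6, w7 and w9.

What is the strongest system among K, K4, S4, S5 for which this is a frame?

K

Transitive (axiom 4): no — w1 R w7 and w7 R w2, but not w1 R w2.
Reflexive (axiom T): yes — every world is R-related to itself.
Euclidean (axiom 5): no — w1 R w7 and w1 R w8, but not w7 R w8.
So F validates K; K4 would additionally require R to be transitive. The strongest is K.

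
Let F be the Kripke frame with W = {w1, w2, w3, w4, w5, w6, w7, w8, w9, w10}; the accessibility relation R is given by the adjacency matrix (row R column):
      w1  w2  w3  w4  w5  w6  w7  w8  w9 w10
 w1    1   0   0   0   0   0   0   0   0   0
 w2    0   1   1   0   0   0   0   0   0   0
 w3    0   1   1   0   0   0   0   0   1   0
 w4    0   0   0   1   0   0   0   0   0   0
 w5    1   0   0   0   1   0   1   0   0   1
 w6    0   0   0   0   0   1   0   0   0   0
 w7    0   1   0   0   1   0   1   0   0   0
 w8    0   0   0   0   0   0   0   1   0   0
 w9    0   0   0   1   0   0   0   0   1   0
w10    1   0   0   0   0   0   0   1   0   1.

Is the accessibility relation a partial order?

No

Reflexive: yes — every world is R-related to itself.
Transitive: no — w2 R w3 and w3 R w9, but not w2 R w9.
Antisymmetric: no — w2 R w3 and w3 R w2 with w2 ≠ w3.
So R is not a partial order.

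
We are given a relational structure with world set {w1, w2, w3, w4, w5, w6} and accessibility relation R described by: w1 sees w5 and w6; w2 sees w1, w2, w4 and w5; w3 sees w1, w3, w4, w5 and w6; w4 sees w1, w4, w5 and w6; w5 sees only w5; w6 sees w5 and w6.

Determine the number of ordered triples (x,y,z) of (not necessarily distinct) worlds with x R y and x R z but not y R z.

27

Enumerating: (w1,w5,w6), (w2,w1,w1), (w2,w1,w2), (w2,w1,w4), (w2,w4,w2), (w2,w5,w1), (w2,w5,w2), (w2,w5,w4), (w3,w1,w1), (w3,w1,w3), (w3,w1,w4), (w3,w4,w3), … and 15 more.
Total: 27.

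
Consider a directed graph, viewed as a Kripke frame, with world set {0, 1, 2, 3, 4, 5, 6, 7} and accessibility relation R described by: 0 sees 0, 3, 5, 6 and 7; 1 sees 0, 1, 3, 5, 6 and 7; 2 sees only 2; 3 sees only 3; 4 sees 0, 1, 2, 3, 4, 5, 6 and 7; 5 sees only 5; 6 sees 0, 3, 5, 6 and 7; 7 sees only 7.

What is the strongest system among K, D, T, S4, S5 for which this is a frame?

Serial (axiom D): yes — every world has a successor (e.g. 0 R 0).
Reflexive (axiom T): yes — every world is R-related to itself.
Transitive (axiom 4): yes — every two-step R-path is closed by a direct edge.
Euclidean (axiom 5): no — 0 R 3 and 0 R 5, but not 3 R 5.
So F validates K, D, T, S4; S5 would additionally require R to be Euclidean. The strongest is S4.

S4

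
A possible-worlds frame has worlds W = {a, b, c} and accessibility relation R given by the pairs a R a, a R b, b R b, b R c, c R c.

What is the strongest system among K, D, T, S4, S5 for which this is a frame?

Serial (axiom D): yes — every world has a successor (e.g. a R a).
Reflexive (axiom T): yes — every world is R-related to itself.
Transitive (axiom 4): no — a R b and b R c, but not a R c.
Euclidean (axiom 5): no — a R b and a R a, but not b R a.
So F validates K, D, T; S4 would additionally require R to be transitive. The strongest is T.

T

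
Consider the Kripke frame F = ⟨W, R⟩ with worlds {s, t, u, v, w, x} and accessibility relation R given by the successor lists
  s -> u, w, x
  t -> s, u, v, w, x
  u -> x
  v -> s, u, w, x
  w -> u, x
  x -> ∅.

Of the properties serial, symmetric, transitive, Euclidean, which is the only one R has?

transitive

Serial: no — x has no R-successor.
Symmetric: no — s R u but not u R s.
Transitive: yes — every two-step R-path is closed by a direct edge.
Euclidean: no — s R u and s R w, but not u R w.
Only transitive holds.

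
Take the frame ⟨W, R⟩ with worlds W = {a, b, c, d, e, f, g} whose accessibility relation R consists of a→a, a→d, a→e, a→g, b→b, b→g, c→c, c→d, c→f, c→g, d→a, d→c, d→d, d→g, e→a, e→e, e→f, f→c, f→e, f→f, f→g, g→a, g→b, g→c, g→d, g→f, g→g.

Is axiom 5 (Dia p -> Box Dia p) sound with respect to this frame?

The schema 5 characterises exactly the Euclidean frames.
Euclidean: no — a R d and a R e, but not d R e.

No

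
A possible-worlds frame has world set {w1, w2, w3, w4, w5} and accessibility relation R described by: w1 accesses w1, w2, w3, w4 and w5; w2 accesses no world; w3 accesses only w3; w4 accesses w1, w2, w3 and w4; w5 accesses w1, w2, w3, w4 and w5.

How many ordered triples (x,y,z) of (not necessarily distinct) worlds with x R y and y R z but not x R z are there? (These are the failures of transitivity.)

1

Enumerating: (w4,w1,w5).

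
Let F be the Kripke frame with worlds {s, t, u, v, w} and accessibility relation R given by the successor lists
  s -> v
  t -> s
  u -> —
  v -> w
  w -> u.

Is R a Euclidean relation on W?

Euclidean: no — s R v and s R v, but not v R v.

No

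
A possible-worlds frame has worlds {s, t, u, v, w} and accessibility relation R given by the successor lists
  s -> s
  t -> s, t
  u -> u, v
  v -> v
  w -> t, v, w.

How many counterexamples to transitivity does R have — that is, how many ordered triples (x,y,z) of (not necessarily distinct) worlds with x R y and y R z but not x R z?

1

Enumerating: (w,t,s).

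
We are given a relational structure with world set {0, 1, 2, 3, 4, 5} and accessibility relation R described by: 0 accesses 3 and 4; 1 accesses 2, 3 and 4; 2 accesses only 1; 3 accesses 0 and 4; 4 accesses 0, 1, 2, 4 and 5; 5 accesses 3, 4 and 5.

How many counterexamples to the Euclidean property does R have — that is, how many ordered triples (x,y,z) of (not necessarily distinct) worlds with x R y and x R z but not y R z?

Enumerating: (0,3,3), (0,4,3), (1,2,2), (1,2,3), (1,2,4), (1,3,2), (1,3,3), (1,4,3), (2,1,1), (3,0,0), (4,0,0), (4,0,1), … and 15 more.
Total: 27.

27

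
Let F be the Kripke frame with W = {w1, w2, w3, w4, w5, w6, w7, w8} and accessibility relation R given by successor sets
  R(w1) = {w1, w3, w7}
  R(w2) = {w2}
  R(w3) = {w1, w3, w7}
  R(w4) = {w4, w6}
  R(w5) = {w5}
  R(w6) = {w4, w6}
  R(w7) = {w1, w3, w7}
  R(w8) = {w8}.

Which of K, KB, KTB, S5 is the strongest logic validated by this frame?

S5

Symmetric (axiom B): yes — every pair in R has its reverse in R.
Reflexive (axiom T): yes — every world is R-related to itself.
Euclidean (axiom 5): yes — any two successors of a common world are R-related.
So F validates K, KB, KTB, S5. The strongest is S5.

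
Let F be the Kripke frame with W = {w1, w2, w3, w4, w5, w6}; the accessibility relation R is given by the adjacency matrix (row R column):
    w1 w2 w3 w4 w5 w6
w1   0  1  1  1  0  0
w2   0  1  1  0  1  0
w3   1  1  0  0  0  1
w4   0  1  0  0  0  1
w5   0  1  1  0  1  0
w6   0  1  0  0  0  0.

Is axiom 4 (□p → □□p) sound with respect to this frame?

The schema 4 characterises exactly the transitive frames.
Transitive: no — w1 R w2 and w2 R w5, but not w1 R w5.

No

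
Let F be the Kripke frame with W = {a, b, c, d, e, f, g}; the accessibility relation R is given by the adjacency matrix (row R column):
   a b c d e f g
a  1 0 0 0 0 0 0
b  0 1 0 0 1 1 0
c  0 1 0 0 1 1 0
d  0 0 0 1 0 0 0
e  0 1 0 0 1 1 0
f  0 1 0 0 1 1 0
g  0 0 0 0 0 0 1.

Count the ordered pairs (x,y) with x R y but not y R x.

3

Enumerating: (c,b), (c,e), (c,f).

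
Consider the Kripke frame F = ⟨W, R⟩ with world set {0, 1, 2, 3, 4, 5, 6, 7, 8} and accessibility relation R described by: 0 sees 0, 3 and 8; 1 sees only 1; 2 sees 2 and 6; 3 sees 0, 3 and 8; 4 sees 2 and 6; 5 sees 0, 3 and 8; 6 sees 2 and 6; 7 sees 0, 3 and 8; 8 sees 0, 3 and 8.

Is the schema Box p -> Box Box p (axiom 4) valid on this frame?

By correspondence theory, 4 is valid on a frame iff R is transitive.
Transitive: yes — every two-step R-path is closed by a direct edge.

Yes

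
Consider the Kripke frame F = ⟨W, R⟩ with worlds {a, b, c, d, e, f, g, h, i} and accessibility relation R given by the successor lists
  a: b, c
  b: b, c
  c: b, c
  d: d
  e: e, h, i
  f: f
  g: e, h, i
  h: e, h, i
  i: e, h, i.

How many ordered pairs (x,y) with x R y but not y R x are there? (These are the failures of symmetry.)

5

Enumerating: (a,b), (a,c), (g,e), (g,h), (g,i).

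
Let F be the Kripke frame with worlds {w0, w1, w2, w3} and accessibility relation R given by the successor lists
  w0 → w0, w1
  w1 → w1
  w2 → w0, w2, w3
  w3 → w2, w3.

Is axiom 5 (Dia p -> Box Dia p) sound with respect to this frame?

No

Axiom 5 corresponds to the accessibility relation being Euclidean.
Euclidean: no — w2 R w0 and w2 R w3, but not w0 R w3.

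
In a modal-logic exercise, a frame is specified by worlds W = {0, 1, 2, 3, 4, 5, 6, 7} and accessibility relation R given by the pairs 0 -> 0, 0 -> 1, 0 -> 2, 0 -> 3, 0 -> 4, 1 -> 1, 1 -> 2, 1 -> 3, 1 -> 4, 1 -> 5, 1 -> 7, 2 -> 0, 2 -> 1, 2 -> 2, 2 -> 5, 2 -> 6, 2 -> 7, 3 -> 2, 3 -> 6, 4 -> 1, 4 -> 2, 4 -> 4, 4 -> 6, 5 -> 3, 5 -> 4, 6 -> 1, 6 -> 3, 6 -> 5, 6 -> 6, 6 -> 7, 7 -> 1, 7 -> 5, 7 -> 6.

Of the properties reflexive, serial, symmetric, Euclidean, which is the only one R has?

Reflexive: no — 3 is not related to itself.
Serial: yes — every world has a successor (e.g. 0 R 0).
Symmetric: no — 0 R 1 but not 1 R 0.
Euclidean: no — 0 R 2 and 0 R 3, but not 2 R 3.
Only serial holds.

serial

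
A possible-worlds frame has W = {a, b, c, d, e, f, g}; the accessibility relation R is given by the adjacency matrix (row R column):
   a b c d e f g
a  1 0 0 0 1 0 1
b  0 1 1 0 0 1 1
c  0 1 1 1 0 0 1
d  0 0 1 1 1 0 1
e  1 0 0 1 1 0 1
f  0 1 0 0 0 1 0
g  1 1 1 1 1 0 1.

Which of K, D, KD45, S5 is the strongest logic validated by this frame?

D

Serial (axiom D): yes — every world has a successor (e.g. a R a).
Euclidean (axiom 5): no — b R c and b R f, but not c R f.
Transitive (axiom 4): no — a R e and e R d, but not a R d.
Reflexive (axiom T): yes — every world is R-related to itself.
So F validates K, D; KD45 would additionally require R to be Euclidean and transitive. The strongest is D.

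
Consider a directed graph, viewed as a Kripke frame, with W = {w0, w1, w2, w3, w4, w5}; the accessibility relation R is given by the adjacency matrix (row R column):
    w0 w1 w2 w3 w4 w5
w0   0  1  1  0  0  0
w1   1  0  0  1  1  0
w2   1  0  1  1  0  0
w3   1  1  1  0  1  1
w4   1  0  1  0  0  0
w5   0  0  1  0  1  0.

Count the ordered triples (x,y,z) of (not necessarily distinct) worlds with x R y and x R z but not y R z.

30

Enumerating: (w0,w1,w1), (w0,w1,w2), (w0,w2,w1), (w1,w0,w0), (w1,w0,w3), (w1,w0,w4), (w1,w3,w3), (w1,w4,w3), (w1,w4,w4), (w2,w0,w0), (w2,w0,w3), (w2,w3,w3), … and 18 more.
Total: 30.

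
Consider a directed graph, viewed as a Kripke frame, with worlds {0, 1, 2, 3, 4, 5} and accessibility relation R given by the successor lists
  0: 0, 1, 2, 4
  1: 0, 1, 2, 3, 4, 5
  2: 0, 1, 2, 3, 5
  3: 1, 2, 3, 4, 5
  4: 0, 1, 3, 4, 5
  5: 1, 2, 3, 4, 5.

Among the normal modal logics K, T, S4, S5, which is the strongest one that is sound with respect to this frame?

T

Reflexive (axiom T): yes — every world is R-related to itself.
Transitive (axiom 4): no — 0 R 1 and 1 R 3, but not 0 R 3.
Euclidean (axiom 5): no — 0 R 2 and 0 R 4, but not 2 R 4.
So F validates K, T; S4 would additionally require R to be transitive. The strongest is T.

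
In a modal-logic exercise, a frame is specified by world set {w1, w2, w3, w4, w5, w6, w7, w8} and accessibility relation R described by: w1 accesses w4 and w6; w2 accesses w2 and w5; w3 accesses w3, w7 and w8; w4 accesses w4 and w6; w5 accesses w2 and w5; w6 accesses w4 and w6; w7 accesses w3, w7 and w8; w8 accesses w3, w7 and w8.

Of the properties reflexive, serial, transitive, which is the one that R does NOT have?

Reflexive: no — w1 is not related to itself.
Serial: yes — every world has a successor (e.g. w1 R w4).
Transitive: yes — every two-step R-path is closed by a direct edge.
Only reflexive fails.

reflexive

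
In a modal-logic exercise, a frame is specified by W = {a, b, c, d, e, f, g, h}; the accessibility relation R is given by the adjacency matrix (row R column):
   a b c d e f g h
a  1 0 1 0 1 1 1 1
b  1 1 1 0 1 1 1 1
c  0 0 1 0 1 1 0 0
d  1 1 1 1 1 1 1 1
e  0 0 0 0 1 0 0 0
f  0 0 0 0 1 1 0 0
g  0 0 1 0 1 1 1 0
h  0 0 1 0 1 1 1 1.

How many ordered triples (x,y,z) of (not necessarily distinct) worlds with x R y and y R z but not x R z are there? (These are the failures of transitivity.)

0

R is transitive; there are no such tuples.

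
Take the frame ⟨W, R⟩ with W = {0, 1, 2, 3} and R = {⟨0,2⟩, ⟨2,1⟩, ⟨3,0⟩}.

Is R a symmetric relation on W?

No

Symmetric: no — 0 R 2 but not 2 R 0.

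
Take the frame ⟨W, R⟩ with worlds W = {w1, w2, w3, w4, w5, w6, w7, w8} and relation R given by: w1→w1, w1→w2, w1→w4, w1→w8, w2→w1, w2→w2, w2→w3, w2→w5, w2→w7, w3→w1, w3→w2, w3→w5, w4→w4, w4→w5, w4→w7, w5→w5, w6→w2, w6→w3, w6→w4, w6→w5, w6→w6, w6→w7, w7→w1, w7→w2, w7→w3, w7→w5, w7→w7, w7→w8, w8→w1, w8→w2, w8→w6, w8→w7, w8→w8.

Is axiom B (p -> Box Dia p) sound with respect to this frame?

By correspondence theory, B is valid on a frame iff R is symmetric.
Symmetric: no — w1 R w4 but not w4 R w1.

No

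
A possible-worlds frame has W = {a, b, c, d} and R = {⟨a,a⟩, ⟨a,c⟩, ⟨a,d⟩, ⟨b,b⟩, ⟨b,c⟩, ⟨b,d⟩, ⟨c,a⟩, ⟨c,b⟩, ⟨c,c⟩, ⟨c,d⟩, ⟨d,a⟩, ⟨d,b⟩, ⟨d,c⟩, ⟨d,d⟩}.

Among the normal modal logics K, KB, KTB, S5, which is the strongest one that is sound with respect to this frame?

Symmetric (axiom B): yes — every pair in R has its reverse in R.
Reflexive (axiom T): yes — every world is R-related to itself.
Euclidean (axiom 5): no — c R a and c R b, but not a R b.
So F validates K, KB, KTB; S5 would additionally require R to be Euclidean. The strongest is KTB.

KTB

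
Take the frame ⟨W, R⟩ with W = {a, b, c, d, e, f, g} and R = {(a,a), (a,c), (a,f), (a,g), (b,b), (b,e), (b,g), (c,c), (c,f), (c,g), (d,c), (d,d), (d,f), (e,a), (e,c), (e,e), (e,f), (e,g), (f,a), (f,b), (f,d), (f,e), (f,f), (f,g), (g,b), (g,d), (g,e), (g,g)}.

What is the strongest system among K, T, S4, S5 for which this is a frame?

T

Reflexive (axiom T): yes — every world is R-related to itself.
Transitive (axiom 4): no — a R f and f R b, but not a R b.
Euclidean (axiom 5): no — a R f and a R c, but not f R c.
So F validates K, T; S4 would additionally require R to be transitive. The strongest is T.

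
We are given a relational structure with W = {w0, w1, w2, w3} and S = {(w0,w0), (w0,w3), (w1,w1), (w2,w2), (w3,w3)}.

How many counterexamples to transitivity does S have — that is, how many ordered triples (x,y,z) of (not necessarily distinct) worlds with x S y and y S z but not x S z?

0

S is transitive; there are no such tuples.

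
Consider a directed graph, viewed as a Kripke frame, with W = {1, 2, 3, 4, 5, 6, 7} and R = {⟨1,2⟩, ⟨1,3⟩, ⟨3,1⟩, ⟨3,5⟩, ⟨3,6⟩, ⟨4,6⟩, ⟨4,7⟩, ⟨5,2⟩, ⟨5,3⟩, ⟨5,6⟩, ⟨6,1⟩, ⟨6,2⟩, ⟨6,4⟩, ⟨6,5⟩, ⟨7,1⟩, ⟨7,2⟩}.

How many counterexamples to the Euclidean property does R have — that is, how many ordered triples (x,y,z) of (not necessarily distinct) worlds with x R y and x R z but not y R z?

Enumerating: (1,2,2), (1,2,3), (1,3,2), (1,3,3), (3,1,1), (3,1,5), (3,1,6), (3,5,1), (3,5,5), (3,6,6), (4,6,6), (4,6,7), … and 26 more.
Total: 38.

38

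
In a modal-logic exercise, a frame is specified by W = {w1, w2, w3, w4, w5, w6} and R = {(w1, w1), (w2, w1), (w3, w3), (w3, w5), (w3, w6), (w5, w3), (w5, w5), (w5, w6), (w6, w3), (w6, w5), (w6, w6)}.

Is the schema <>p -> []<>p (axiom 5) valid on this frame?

Yes

The schema 5 characterises exactly the Euclidean frames.
Euclidean: yes — any two successors of a common world are R-related.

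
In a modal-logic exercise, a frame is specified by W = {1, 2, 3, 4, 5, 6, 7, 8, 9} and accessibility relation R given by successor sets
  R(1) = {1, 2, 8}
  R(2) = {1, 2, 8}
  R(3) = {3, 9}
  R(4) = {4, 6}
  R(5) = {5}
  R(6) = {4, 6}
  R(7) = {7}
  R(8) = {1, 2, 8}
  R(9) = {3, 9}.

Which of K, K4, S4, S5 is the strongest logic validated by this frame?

Transitive (axiom 4): yes — every two-step R-path is closed by a direct edge.
Reflexive (axiom T): yes — every world is R-related to itself.
Euclidean (axiom 5): yes — any two successors of a common world are R-related.
So F validates K, K4, S4, S5. The strongest is S5.

S5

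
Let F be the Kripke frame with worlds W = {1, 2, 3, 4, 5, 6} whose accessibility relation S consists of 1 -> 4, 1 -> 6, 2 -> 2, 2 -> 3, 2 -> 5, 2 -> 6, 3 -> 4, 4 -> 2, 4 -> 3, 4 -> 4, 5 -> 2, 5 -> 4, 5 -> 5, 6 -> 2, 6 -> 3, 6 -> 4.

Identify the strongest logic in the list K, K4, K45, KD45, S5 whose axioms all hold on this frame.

K

Transitive (axiom 4): no — 1 S 4 and 4 S 2, but not 1 S 2.
Euclidean (axiom 5): no — 1 S 4 and 1 S 6, but not 4 S 6.
Serial (axiom D): yes — every world has a successor (e.g. 1 S 4).
Reflexive (axiom T): no — 1 is not related to itself.
So F validates K; K4 would additionally require S to be transitive. The strongest is K.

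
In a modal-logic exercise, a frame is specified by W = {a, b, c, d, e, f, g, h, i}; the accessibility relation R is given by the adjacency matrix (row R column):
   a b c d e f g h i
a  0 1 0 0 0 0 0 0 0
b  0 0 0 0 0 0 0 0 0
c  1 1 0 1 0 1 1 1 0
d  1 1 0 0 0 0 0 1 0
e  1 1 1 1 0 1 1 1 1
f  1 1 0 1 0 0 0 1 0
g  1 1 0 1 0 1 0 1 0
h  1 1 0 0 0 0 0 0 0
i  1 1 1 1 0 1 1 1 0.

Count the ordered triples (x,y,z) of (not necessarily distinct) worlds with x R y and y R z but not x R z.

0

R is transitive; there are no such tuples.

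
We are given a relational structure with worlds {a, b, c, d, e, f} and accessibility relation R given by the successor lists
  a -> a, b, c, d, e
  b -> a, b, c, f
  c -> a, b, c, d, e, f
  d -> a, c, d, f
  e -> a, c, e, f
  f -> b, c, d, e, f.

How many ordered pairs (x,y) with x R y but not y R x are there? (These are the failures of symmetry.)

R is symmetric; there are no such tuples.

0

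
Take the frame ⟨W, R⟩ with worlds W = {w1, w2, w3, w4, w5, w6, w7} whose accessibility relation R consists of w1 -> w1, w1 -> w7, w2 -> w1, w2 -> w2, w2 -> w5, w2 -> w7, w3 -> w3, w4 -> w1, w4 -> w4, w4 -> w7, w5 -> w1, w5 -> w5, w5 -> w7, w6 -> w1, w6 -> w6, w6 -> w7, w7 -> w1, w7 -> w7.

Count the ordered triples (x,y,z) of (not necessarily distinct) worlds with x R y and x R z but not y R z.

11

Enumerating: (w2,w1,w2), (w2,w1,w5), (w2,w5,w2), (w2,w7,w2), (w2,w7,w5), (w4,w1,w4), (w4,w7,w4), (w5,w1,w5), (w5,w7,w5), (w6,w1,w6), (w6,w7,w6).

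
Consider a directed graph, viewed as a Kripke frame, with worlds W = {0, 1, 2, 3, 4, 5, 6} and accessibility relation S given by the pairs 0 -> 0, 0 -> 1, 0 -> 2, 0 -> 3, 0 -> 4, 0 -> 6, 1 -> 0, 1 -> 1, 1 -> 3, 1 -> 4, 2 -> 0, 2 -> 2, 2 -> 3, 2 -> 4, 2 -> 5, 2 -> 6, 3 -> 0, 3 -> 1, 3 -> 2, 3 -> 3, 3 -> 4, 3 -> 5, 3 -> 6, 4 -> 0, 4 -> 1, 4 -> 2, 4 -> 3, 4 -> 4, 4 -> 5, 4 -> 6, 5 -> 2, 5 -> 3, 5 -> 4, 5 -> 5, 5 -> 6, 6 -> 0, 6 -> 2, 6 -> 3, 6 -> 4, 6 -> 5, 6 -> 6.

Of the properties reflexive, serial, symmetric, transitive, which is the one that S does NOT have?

Reflexive: yes — every world is S-related to itself.
Serial: yes — every world has a successor (e.g. 0 S 0).
Symmetric: yes — every pair in S has its reverse in S.
Transitive: no — 0 S 2 and 2 S 5, but not 0 S 5.
Only transitive fails.

transitive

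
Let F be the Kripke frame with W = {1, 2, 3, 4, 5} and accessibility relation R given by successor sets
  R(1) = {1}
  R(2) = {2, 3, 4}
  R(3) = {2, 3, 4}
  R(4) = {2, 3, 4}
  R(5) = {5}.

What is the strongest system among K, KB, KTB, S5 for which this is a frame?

S5

Symmetric (axiom B): yes — every pair in R has its reverse in R.
Reflexive (axiom T): yes — every world is R-related to itself.
Euclidean (axiom 5): yes — any two successors of a common world are R-related.
So F validates K, KB, KTB, S5. The strongest is S5.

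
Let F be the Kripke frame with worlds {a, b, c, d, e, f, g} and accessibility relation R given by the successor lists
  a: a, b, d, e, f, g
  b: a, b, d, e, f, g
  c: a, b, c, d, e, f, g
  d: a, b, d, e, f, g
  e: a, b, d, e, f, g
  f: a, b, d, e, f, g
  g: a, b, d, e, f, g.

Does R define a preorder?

Reflexive: yes — every world is R-related to itself.
Transitive: yes — every two-step R-path is closed by a direct edge.
So R is a preorder.

Yes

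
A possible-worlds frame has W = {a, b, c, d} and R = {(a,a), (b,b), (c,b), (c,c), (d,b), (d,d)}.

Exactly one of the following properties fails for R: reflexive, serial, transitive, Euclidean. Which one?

Reflexive: yes — every world is R-related to itself.
Serial: yes — every world has a successor (e.g. a R a).
Transitive: yes — every two-step R-path is closed by a direct edge.
Euclidean: no — c R b and c R c, but not b R c.
Only Euclidean fails.

Euclidean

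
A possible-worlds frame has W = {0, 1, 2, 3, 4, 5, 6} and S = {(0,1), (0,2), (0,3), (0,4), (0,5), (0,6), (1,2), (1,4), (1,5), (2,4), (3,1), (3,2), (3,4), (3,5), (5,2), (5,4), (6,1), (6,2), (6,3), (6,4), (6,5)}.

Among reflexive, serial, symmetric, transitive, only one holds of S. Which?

Reflexive: no — 0 is not related to itself.
Serial: no — 4 has no S-successor.
Symmetric: no — 0 S 1 but not 1 S 0.
Transitive: yes — every two-step S-path is closed by a direct edge.
Only transitive holds.

transitive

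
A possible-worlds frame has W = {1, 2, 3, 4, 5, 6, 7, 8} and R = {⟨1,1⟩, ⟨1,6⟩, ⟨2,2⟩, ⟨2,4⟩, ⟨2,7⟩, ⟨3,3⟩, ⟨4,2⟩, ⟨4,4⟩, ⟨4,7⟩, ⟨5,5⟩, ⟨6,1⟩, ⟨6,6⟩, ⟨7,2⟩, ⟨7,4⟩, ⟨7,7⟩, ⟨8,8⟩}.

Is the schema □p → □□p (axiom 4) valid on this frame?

By correspondence theory, 4 is valid on a frame iff R is transitive.
Transitive: yes — every two-step R-path is closed by a direct edge.

Yes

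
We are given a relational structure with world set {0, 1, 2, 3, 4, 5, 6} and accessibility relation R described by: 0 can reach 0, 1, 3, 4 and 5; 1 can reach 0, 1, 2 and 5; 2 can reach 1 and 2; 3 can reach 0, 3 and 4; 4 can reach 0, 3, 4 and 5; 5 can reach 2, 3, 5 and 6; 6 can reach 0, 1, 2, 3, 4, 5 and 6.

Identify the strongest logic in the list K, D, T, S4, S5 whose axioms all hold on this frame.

Serial (axiom D): yes — every world has a successor (e.g. 0 R 0).
Reflexive (axiom T): yes — every world is R-related to itself.
Transitive (axiom 4): no — 0 R 1 and 1 R 2, but not 0 R 2.
Euclidean (axiom 5): no — 0 R 1 and 0 R 3, but not 1 R 3.
So F validates K, D, T; S4 would additionally require R to be transitive. The strongest is T.

T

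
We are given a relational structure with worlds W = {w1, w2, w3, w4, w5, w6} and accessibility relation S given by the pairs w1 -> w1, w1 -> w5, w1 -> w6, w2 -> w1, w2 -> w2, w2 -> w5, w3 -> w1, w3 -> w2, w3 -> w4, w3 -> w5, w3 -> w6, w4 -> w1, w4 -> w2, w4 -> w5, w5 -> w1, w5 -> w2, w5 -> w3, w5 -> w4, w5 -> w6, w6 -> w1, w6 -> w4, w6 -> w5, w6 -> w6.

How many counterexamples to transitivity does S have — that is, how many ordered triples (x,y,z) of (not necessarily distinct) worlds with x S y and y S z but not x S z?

21

Enumerating: (w1,w5,w2), (w1,w5,w3), (w1,w5,w4), (w1,w6,w4), (w2,w1,w6), (w2,w5,w3), (w2,w5,w4), (w2,w5,w6), (w3,w5,w3), (w4,w1,w6), (w4,w5,w3), (w4,w5,w4), … and 9 more.
Total: 21.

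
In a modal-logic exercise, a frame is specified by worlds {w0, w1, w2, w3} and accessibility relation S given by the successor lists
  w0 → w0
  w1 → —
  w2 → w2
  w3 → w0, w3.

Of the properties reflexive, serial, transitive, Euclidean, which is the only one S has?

Reflexive: no — w1 is not related to itself.
Serial: no — w1 has no S-successor.
Transitive: yes — every two-step S-path is closed by a direct edge.
Euclidean: no — w3 S w0 and w3 S w3, but not w0 S w3.
Only transitive holds.

transitive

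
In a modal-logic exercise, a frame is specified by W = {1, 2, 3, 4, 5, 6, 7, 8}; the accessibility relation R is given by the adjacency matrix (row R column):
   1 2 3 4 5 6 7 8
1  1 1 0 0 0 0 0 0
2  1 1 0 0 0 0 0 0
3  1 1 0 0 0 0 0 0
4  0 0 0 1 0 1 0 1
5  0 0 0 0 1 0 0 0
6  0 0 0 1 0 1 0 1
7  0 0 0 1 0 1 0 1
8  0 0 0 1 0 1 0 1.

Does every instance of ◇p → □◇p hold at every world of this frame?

Yes

By correspondence theory, 5 is valid on a frame iff R is Euclidean.
Euclidean: yes — any two successors of a common world are R-related.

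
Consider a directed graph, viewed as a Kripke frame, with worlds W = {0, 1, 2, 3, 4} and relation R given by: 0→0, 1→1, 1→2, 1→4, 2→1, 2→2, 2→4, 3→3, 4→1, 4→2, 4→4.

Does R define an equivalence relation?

Yes

Reflexive: yes — every world is R-related to itself.
Symmetric: yes — every pair in R has its reverse in R.
Transitive: yes — every two-step R-path is closed by a direct edge.
So R is an equivalence relation.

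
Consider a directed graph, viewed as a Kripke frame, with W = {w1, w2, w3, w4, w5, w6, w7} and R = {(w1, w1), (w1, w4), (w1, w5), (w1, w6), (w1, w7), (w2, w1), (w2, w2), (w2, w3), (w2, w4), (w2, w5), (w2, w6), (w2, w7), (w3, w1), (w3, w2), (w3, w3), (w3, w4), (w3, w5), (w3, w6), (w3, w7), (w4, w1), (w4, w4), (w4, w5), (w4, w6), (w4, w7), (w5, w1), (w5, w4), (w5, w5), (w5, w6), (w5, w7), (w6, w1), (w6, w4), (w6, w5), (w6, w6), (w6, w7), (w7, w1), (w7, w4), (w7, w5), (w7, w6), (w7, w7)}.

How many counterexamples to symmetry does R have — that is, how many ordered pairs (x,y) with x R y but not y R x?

Enumerating: (w2,w1), (w2,w4), (w2,w5), (w2,w6), (w2,w7), (w3,w1), (w3,w4), (w3,w5), (w3,w6), (w3,w7).

10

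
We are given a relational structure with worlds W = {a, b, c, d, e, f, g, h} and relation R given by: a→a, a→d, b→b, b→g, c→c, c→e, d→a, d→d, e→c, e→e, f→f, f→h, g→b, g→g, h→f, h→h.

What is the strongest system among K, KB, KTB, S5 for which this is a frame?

Symmetric (axiom B): yes — every pair in R has its reverse in R.
Reflexive (axiom T): yes — every world is R-related to itself.
Euclidean (axiom 5): yes — any two successors of a common world are R-related.
So F validates K, KB, KTB, S5. The strongest is S5.

S5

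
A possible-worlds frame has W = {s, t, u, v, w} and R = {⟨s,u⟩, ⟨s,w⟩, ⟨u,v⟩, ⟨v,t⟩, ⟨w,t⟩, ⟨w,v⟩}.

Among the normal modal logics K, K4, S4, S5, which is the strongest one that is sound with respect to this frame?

K

Transitive (axiom 4): no — s R u and u R v, but not s R v.
Reflexive (axiom T): no — s is not related to itself.
Euclidean (axiom 5): no — s R u and s R w, but not u R w.
So F validates K; K4 would additionally require R to be transitive. The strongest is K.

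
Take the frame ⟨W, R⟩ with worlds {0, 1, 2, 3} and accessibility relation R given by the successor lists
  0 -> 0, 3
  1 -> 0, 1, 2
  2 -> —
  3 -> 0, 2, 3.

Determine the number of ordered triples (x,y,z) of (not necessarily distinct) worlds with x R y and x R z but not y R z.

Enumerating: (1,0,1), (1,0,2), (1,2,0), (1,2,1), (1,2,2), (3,0,2), (3,2,0), (3,2,2), (3,2,3).

9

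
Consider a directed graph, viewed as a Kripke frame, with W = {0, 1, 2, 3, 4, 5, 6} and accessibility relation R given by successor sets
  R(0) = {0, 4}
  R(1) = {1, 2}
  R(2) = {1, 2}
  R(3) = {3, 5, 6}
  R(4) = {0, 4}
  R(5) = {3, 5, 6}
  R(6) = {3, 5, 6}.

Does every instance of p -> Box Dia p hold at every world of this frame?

Yes

By correspondence theory, B is valid on a frame iff R is symmetric.
Symmetric: yes — every pair in R has its reverse in R.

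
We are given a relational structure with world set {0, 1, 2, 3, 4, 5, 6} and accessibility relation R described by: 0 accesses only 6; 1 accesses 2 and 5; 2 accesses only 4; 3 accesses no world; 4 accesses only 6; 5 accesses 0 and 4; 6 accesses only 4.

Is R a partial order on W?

Reflexive: no — 0 is not related to itself.
Transitive: no — 0 R 6 and 6 R 4, but not 0 R 4.
Antisymmetric: no — 4 R 6 and 6 R 4 with 4 ≠ 6.
So R is not a partial order.

No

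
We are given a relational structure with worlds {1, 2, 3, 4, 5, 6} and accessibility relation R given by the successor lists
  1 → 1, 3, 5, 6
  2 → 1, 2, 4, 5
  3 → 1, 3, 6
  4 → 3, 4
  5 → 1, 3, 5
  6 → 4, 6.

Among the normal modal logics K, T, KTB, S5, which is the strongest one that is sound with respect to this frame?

Reflexive (axiom T): yes — every world is R-related to itself.
Symmetric (axiom B): no — 1 R 6 but not 6 R 1.
Euclidean (axiom 5): no — 1 R 3 and 1 R 5, but not 3 R 5.
So F validates K, T; KTB would additionally require R to be symmetric. The strongest is T.

T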